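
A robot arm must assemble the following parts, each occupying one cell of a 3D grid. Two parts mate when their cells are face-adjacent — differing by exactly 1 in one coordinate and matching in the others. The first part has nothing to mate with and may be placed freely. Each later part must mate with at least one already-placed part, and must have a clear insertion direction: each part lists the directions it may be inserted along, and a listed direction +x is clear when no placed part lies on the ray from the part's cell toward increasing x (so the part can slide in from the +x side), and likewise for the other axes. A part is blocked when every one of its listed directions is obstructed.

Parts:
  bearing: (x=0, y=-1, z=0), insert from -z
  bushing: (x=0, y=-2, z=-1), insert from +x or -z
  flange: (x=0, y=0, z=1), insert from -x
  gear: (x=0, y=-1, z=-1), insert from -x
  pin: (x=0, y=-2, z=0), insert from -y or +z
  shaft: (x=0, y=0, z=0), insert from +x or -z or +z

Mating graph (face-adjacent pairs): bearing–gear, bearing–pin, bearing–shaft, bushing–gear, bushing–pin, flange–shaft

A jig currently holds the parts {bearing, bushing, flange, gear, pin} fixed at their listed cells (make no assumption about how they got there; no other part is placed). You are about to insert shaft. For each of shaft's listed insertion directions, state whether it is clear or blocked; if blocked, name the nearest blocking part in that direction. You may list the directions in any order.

+x: ray from shaft(0, 0, 0) has no placed part ⇒ clear
-z: ray from shaft(0, 0, 0) has no placed part ⇒ clear
+z: nearest on ray is flange@(0, 0, 1) ⇒ blocked

+x: clear; +z: blocked by flange; -z: clear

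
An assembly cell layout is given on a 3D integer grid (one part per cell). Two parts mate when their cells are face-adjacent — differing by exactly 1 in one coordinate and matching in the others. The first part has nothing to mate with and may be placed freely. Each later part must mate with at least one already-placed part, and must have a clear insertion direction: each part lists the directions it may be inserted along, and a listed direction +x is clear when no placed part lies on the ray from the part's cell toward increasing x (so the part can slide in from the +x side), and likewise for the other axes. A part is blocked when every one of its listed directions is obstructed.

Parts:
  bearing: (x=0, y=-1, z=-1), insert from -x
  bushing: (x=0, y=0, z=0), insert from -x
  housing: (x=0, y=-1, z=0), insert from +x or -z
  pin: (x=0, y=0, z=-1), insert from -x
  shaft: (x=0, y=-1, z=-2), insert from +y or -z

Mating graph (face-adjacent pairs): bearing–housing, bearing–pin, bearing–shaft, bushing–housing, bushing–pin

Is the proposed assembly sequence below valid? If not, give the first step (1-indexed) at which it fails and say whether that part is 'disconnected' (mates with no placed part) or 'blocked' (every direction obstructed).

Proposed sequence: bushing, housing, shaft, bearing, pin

1. bushing@(0, 0, 0) [-x clear] — {bushing}
2. housing@(0, -1, 0) [+x clear] — {bushing, housing}
3. shaft@(0, -1, -2) — no placed neighbour ⇒ disconnected

Invalid at step 3 (disconnected)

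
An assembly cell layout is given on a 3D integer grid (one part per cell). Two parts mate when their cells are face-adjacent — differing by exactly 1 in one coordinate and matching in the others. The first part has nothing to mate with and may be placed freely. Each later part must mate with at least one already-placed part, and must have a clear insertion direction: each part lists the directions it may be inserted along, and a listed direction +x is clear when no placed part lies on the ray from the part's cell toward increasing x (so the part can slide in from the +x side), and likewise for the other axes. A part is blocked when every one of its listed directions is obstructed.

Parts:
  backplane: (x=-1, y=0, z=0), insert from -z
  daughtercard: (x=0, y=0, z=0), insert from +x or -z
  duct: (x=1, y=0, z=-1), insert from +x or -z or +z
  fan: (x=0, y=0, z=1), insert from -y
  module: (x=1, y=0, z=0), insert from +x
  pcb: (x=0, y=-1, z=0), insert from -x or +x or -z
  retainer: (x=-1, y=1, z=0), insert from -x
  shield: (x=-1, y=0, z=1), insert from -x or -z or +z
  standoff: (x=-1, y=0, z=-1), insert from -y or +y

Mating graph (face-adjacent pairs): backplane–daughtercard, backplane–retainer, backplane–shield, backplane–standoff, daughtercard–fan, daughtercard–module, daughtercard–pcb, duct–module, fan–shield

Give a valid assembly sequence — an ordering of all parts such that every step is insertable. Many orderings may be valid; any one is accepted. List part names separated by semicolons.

backplane; retainer; shield; fan; standoff; daughtercard; pcb; module; duct

1. backplane@(-1, 0, 0) [-z clear] — {backplane}
2. retainer@(-1, 1, 0) [-x clear] — {backplane, retainer}
3. shield@(-1, 0, 1) [-x clear] — {backplane, retainer, shield}
4. fan@(0, 0, 1) [-y clear] — {backplane, fan, retainer, shield}
5. standoff@(-1, 0, -1) [-y clear] — {backplane, fan, retainer, shield, standoff}
6. daughtercard@(0, 0, 0) [+x clear] — {backplane, daughtercard, fan, retainer, shield, standoff}
7. pcb@(0, -1, 0) [-x clear] — {backplane, daughtercard, fan, pcb, retainer, shield, standoff}
8. module@(1, 0, 0) [+x clear] — {backplane, daughtercard, fan, module, pcb, retainer, shield, standoff}
9. duct@(1, 0, -1) [+x clear] — {backplane, daughtercard, duct, fan, module, pcb, retainer, shield, standoff}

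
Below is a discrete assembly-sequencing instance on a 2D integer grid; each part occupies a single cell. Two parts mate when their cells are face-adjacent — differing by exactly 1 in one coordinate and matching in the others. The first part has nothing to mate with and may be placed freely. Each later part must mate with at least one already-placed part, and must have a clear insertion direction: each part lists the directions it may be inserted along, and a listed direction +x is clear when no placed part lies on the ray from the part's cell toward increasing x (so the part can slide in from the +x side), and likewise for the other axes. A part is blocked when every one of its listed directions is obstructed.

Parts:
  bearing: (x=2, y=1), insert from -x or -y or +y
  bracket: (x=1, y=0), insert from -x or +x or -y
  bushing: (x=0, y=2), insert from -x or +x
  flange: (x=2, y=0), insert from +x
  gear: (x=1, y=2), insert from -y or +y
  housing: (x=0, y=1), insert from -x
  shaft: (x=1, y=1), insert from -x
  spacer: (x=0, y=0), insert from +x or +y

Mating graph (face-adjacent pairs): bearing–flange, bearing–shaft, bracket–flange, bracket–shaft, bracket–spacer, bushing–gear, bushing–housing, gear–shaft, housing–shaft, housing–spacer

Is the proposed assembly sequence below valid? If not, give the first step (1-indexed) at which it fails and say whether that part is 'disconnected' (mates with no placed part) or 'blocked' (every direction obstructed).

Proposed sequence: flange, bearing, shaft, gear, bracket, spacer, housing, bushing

Valid

1. flange@(2, 0) [+x clear] — {flange}
2. bearing@(2, 1) [-x clear] — {bearing, flange}
3. shaft@(1, 1) [-x clear] — {bearing, flange, shaft}
4. gear@(1, 2) [+y clear] — {bearing, flange, gear, shaft}
5. bracket@(1, 0) [-x clear] — {bearing, bracket, flange, gear, shaft}
6. spacer@(0, 0) [+y clear] — {bearing, bracket, flange, gear, shaft, spacer}
7. housing@(0, 1) [-x clear] — {bearing, bracket, flange, gear, housing, shaft, spacer}
8. bushing@(0, 2) [-x clear] — {bearing, bracket, bushing, flange, gear, housing, shaft, spacer}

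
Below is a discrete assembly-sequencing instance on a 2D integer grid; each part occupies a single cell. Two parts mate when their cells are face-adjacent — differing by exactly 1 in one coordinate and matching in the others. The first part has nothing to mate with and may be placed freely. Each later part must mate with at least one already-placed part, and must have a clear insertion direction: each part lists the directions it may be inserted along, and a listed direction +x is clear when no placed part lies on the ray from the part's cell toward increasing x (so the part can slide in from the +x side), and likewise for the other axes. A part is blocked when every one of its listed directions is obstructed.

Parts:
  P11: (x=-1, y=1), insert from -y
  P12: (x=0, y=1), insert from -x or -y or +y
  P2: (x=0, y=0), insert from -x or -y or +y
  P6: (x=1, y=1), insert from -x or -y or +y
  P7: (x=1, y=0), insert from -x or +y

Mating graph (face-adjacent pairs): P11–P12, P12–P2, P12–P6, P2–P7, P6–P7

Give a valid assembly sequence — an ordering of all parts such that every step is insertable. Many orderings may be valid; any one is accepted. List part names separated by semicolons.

P11; P12; P6; P7; P2

1. P11@(-1, 1) [-y clear] — {P11}
2. P12@(0, 1) [-y clear] — {P11, P12}
3. P6@(1, 1) [-y clear] — {P11, P12, P6}
4. P7@(1, 0) [-x clear] — {P11, P12, P6, P7}
5. P2@(0, 0) [-x clear] — {P11, P12, P2, P6, P7}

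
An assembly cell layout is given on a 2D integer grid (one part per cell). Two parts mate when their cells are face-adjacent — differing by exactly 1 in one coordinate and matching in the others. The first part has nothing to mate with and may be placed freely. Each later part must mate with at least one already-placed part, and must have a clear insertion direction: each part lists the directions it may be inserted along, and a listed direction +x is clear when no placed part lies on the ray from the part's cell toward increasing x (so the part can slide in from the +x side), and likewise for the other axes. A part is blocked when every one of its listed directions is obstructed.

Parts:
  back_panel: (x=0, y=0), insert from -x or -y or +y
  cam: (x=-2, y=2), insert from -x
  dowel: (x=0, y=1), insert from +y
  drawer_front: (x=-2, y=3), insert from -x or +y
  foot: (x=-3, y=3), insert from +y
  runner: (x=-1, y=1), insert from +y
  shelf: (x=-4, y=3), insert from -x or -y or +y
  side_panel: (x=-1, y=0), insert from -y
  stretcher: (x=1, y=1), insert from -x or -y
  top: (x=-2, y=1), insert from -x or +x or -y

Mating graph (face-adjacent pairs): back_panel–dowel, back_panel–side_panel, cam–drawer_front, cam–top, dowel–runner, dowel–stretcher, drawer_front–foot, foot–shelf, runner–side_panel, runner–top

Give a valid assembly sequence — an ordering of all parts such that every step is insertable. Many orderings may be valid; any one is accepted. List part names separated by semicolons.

1. shelf@(-4, 3) [-x clear] — {shelf}
2. foot@(-3, 3) [+y clear] — {foot, shelf}
3. drawer_front@(-2, 3) [+y clear] — {drawer_front, foot, shelf}
4. cam@(-2, 2) [-x clear] — {cam, drawer_front, foot, shelf}
5. top@(-2, 1) [-x clear] — {cam, drawer_front, foot, shelf, top}
6. runner@(-1, 1) [+y clear] — {cam, drawer_front, foot, runner, shelf, top}
7. dowel@(0, 1) [+y clear] — {cam, dowel, drawer_front, foot, runner, shelf, top}
8. back_panel@(0, 0) [-x clear] — {back_panel, cam, dowel, drawer_front, foot, runner, shelf, top}
9. stretcher@(1, 1) [-y clear] — {back_panel, cam, dowel, drawer_front, foot, runner, shelf, stretcher, top}
10. side_panel@(-1, 0) [-y clear] — {back_panel, cam, dowel, drawer_front, foot, runner, shelf, side_panel, stretcher, top}

shelf; foot; drawer_front; cam; top; runner; dowel; back_panel; stretcher; side_panel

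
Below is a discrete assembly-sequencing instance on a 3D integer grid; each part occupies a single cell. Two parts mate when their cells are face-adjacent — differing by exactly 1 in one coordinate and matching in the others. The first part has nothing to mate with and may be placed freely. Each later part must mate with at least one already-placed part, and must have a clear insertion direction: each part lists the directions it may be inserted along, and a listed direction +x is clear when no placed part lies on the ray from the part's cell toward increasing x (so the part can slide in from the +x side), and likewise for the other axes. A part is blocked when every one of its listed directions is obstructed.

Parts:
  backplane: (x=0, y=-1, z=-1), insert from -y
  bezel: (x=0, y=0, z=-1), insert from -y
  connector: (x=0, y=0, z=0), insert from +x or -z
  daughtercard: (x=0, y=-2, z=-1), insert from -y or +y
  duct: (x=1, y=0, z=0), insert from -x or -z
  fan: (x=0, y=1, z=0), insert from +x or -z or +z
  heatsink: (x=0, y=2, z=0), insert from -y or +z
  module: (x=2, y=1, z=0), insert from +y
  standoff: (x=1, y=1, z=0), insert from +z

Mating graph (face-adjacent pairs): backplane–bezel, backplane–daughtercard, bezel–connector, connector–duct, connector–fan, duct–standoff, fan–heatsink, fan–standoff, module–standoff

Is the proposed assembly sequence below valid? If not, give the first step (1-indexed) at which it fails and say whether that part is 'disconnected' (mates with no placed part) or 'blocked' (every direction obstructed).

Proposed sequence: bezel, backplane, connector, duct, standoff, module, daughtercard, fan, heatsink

1. bezel@(0, 0, -1) [-y clear] — {bezel}
2. backplane@(0, -1, -1) [-y clear] — {backplane, bezel}
3. connector@(0, 0, 0) [+x clear] — {backplane, bezel, connector}
4. duct@(1, 0, 0) [-z clear] — {backplane, bezel, connector, duct}
5. standoff@(1, 1, 0) [+z clear] — {backplane, bezel, connector, duct, standoff}
6. module@(2, 1, 0) [+y clear] — {backplane, bezel, connector, duct, module, standoff}
7. daughtercard@(0, -2, -1) [-y clear] — {backplane, bezel, connector, daughtercard, duct, module, standoff}
8. fan@(0, 1, 0) [-z clear] — {backplane, bezel, connector, daughtercard, duct, fan, module, standoff}
9. heatsink@(0, 2, 0) [+z clear] — {backplane, bezel, connector, daughtercard, duct, fan, heatsink, module, standoff}

Valid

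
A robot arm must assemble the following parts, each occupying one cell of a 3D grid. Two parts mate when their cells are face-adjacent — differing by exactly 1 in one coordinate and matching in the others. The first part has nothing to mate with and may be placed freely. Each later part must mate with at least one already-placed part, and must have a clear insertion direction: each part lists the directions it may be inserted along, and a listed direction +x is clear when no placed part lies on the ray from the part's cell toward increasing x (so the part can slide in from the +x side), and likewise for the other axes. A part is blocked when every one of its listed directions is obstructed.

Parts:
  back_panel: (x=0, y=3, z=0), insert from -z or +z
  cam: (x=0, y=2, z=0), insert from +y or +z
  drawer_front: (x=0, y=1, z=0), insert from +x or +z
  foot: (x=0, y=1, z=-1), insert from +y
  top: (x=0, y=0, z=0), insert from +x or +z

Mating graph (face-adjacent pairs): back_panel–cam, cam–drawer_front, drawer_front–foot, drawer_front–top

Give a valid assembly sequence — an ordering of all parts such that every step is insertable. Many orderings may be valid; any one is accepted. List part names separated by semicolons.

cam; drawer_front; top; foot; back_panel

1. cam@(0, 2, 0) [+y clear] — {cam}
2. drawer_front@(0, 1, 0) [+x clear] — {cam, drawer_front}
3. top@(0, 0, 0) [+x clear] — {cam, drawer_front, top}
4. foot@(0, 1, -1) [+y clear] — {cam, drawer_front, foot, top}
5. back_panel@(0, 3, 0) [-z clear] — {back_panel, cam, drawer_front, foot, top}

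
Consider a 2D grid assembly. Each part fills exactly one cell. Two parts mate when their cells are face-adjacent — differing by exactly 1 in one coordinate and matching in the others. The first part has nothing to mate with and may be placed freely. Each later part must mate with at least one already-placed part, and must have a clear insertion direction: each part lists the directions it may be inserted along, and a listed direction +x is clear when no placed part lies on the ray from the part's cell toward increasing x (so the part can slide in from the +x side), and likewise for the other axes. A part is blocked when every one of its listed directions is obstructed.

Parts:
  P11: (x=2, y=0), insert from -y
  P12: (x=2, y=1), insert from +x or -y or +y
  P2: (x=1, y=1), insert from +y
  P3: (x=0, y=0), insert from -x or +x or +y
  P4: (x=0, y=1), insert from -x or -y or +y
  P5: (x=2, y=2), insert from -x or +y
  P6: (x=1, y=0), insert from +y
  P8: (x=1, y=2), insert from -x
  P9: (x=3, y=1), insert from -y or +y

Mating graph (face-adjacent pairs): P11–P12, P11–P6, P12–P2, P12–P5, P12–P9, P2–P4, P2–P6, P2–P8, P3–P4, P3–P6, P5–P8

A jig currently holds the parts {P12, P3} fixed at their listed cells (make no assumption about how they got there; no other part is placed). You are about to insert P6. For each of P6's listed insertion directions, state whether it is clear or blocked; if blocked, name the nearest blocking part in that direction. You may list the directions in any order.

+y: clear

+y: ray from P6(1, 0) has no placed part ⇒ clear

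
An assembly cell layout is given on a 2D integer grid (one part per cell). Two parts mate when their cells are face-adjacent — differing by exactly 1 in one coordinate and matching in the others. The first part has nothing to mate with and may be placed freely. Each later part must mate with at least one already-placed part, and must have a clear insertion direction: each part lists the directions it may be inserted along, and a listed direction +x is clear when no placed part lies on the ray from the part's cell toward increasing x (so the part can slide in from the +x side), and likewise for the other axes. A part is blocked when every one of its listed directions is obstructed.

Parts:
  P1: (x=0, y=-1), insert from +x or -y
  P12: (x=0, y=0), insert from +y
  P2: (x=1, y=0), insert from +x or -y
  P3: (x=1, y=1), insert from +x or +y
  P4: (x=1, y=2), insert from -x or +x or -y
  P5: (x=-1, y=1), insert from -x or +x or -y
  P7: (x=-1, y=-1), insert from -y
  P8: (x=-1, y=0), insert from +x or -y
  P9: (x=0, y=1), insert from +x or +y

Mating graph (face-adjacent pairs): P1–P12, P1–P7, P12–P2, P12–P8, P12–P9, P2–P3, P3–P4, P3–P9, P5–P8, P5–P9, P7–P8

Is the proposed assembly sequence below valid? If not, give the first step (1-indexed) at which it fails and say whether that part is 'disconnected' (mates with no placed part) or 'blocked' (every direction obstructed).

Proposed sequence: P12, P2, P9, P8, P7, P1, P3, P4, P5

Valid

1. P12@(0, 0) [+y clear] — {P12}
2. P2@(1, 0) [+x clear] — {P12, P2}
3. P9@(0, 1) [+x clear] — {P12, P2, P9}
4. P8@(-1, 0) [-y clear] — {P12, P2, P8, P9}
5. P7@(-1, -1) [-y clear] — {P12, P2, P7, P8, P9}
6. P1@(0, -1) [+x clear] — {P1, P12, P2, P7, P8, P9}
7. P3@(1, 1) [+x clear] — {P1, P12, P2, P3, P7, P8, P9}
8. P4@(1, 2) [-x clear] — {P1, P12, P2, P3, P4, P7, P8, P9}
9. P5@(-1, 1) [-x clear] — {P1, P12, P2, P3, P4, P5, P7, P8, P9}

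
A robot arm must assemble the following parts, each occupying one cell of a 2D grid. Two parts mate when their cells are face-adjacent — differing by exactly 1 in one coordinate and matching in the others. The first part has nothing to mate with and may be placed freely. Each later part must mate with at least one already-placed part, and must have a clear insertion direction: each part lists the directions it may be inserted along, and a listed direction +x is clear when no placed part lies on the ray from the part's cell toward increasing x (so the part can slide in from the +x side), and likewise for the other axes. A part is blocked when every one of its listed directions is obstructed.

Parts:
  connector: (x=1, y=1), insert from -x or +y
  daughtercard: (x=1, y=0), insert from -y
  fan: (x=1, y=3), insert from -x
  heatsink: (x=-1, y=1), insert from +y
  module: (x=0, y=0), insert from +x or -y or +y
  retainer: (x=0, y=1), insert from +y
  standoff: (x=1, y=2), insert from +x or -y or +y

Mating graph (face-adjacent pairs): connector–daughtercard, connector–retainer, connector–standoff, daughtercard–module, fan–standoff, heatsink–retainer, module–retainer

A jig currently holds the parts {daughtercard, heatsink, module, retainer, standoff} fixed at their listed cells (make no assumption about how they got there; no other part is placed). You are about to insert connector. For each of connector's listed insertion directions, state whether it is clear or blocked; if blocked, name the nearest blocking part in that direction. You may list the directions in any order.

+y: blocked by standoff; -x: blocked by retainer

-x: nearest on ray is retainer@(0, 1) ⇒ blocked
+y: nearest on ray is standoff@(1, 2) ⇒ blocked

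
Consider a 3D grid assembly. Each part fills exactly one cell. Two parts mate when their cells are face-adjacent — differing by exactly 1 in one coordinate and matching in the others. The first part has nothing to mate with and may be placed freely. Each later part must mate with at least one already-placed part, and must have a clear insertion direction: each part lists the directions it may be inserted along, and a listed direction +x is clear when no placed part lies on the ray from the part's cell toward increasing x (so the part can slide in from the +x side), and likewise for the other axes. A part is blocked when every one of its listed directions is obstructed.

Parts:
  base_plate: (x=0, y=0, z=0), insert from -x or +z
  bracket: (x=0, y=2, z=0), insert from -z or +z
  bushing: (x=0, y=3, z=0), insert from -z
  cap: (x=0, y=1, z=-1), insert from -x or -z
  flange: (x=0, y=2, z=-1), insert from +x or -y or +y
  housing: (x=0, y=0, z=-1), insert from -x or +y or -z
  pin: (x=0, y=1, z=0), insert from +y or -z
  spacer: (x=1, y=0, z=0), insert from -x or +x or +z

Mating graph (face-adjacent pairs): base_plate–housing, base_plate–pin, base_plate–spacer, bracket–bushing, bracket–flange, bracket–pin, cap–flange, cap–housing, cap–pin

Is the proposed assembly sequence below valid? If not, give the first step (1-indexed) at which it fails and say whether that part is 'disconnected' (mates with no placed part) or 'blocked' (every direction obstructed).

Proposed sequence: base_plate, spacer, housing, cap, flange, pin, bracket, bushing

Valid

1. base_plate@(0, 0, 0) [-x clear] — {base_plate}
2. spacer@(1, 0, 0) [+x clear] — {base_plate, spacer}
3. housing@(0, 0, -1) [-x clear] — {base_plate, housing, spacer}
4. cap@(0, 1, -1) [-x clear] — {base_plate, cap, housing, spacer}
5. flange@(0, 2, -1) [+x clear] — {base_plate, cap, flange, housing, spacer}
6. pin@(0, 1, 0) [+y clear] — {base_plate, cap, flange, housing, pin, spacer}
7. bracket@(0, 2, 0) [+z clear] — {base_plate, bracket, cap, flange, housing, pin, spacer}
8. bushing@(0, 3, 0) [-z clear] — {base_plate, bracket, bushing, cap, flange, housing, pin, spacer}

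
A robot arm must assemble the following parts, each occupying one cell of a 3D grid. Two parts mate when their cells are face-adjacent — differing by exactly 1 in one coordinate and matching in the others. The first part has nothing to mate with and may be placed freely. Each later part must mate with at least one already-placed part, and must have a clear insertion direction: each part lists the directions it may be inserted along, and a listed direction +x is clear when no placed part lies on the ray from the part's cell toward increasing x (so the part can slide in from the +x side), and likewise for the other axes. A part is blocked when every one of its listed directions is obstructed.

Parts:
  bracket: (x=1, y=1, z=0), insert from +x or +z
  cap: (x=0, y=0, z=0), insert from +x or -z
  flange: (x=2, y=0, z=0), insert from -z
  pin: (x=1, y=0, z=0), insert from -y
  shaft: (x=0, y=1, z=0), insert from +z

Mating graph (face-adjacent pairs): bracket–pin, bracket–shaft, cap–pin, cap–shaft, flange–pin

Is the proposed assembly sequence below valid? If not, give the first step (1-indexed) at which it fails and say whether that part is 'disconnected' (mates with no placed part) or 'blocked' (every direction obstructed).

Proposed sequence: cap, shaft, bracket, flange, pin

Invalid at step 4 (disconnected)

1. cap@(0, 0, 0) [+x clear] — {cap}
2. shaft@(0, 1, 0) [+z clear] — {cap, shaft}
3. bracket@(1, 1, 0) [+x clear] — {bracket, cap, shaft}
4. flange@(2, 0, 0) — no placed neighbour ⇒ disconnected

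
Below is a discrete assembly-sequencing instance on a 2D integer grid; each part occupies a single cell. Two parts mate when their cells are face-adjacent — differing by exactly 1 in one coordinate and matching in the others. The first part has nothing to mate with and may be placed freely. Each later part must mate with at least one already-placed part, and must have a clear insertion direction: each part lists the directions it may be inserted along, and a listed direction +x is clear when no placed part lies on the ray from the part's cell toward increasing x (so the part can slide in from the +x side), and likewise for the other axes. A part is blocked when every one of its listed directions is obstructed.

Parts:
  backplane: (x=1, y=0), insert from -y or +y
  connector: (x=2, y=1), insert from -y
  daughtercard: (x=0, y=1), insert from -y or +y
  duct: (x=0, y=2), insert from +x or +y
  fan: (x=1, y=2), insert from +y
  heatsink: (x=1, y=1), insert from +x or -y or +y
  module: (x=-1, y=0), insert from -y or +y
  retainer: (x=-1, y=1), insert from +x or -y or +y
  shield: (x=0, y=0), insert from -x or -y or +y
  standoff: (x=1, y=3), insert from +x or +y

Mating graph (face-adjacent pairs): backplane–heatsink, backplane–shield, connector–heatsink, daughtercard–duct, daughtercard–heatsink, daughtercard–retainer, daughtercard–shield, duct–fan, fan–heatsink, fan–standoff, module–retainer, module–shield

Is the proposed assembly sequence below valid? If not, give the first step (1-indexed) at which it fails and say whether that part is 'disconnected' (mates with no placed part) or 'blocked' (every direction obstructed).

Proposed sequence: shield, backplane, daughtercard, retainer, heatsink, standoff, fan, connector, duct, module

1. shield@(0, 0) [-x clear] — {shield}
2. backplane@(1, 0) [-y clear] — {backplane, shield}
3. daughtercard@(0, 1) [+y clear] — {backplane, daughtercard, shield}
4. retainer@(-1, 1) [-y clear] — {backplane, daughtercard, retainer, shield}
5. heatsink@(1, 1) [+x clear] — {backplane, daughtercard, heatsink, retainer, shield}
6. standoff@(1, 3) — no placed neighbour ⇒ disconnected

Invalid at step 6 (disconnected)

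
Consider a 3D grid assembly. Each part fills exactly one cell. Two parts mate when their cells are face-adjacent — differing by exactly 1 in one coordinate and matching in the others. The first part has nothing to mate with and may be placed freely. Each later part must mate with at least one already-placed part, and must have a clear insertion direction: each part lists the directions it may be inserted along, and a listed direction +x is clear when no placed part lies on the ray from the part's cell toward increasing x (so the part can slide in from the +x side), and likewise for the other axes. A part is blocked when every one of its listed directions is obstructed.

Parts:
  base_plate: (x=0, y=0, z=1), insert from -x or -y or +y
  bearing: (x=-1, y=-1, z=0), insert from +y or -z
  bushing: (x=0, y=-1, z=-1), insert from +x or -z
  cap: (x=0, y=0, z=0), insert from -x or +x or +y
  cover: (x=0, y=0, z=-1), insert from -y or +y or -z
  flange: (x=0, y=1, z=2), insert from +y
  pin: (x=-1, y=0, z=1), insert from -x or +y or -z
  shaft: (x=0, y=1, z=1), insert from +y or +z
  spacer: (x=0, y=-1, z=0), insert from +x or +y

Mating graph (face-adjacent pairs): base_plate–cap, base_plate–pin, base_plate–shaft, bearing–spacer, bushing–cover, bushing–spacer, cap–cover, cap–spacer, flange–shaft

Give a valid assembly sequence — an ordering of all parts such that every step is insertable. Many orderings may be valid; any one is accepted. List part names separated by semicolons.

bearing; spacer; bushing; cover; cap; base_plate; pin; shaft; flange

1. bearing@(-1, -1, 0) [+y clear] — {bearing}
2. spacer@(0, -1, 0) [+x clear] — {bearing, spacer}
3. bushing@(0, -1, -1) [+x clear] — {bearing, bushing, spacer}
4. cover@(0, 0, -1) [+y clear] — {bearing, bushing, cover, spacer}
5. cap@(0, 0, 0) [-x clear] — {bearing, bushing, cap, cover, spacer}
6. base_plate@(0, 0, 1) [-x clear] — {base_plate, bearing, bushing, cap, cover, spacer}
7. pin@(-1, 0, 1) [-x clear] — {base_plate, bearing, bushing, cap, cover, pin, spacer}
8. shaft@(0, 1, 1) [+y clear] — {base_plate, bearing, bushing, cap, cover, pin, shaft, spacer}
9. flange@(0, 1, 2) [+y clear] — {base_plate, bearing, bushing, cap, cover, flange, pin, shaft, spacer}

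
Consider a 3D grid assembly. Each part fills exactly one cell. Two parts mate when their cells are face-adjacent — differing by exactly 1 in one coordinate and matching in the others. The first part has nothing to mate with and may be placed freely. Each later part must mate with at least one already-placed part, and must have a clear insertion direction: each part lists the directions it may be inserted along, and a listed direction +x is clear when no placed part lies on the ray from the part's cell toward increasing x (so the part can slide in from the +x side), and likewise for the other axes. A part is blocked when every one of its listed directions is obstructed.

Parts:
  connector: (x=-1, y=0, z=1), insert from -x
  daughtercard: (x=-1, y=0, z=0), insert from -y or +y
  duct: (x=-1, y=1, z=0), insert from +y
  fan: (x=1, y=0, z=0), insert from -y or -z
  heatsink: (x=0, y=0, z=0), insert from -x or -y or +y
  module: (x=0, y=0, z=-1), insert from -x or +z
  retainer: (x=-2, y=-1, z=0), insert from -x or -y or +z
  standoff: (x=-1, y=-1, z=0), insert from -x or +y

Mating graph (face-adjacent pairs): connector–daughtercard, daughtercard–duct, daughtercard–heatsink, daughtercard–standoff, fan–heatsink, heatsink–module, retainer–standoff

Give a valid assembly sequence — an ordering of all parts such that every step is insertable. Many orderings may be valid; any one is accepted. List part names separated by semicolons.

connector; daughtercard; standoff; retainer; duct; heatsink; fan; module

1. connector@(-1, 0, 1) [-x clear] — {connector}
2. daughtercard@(-1, 0, 0) [-y clear] — {connector, daughtercard}
3. standoff@(-1, -1, 0) [-x clear] — {connector, daughtercard, standoff}
4. retainer@(-2, -1, 0) [-x clear] — {connector, daughtercard, retainer, standoff}
5. duct@(-1, 1, 0) [+y clear] — {connector, daughtercard, duct, retainer, standoff}
6. heatsink@(0, 0, 0) [-y clear] — {connector, daughtercard, duct, heatsink, retainer, standoff}
7. fan@(1, 0, 0) [-y clear] — {connector, daughtercard, duct, fan, heatsink, retainer, standoff}
8. module@(0, 0, -1) [-x clear] — {connector, daughtercard, duct, fan, heatsink, module, retainer, standoff}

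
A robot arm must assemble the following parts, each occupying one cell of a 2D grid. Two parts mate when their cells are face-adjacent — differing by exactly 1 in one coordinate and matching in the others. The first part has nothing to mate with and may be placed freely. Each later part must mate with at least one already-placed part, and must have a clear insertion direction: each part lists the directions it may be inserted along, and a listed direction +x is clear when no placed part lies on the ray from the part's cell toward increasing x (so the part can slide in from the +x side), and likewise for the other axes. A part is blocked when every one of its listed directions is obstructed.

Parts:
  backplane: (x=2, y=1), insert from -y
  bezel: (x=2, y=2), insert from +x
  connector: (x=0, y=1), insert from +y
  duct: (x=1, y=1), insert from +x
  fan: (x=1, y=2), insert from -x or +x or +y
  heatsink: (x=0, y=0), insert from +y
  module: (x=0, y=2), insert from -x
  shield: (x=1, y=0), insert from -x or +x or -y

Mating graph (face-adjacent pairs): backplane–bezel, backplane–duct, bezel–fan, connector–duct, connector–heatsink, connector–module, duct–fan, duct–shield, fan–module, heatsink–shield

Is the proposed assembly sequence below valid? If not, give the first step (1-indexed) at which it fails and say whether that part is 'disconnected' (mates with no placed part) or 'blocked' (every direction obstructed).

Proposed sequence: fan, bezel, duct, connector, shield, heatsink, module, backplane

1. fan@(1, 2) [-x clear] — {fan}
2. bezel@(2, 2) [+x clear] — {bezel, fan}
3. duct@(1, 1) [+x clear] — {bezel, duct, fan}
4. connector@(0, 1) [+y clear] — {bezel, connector, duct, fan}
5. shield@(1, 0) [-x clear] — {bezel, connector, duct, fan, shield}
6. heatsink@(0, 0) — +y all obstructed ⇒ blocked

Invalid at step 6 (blocked)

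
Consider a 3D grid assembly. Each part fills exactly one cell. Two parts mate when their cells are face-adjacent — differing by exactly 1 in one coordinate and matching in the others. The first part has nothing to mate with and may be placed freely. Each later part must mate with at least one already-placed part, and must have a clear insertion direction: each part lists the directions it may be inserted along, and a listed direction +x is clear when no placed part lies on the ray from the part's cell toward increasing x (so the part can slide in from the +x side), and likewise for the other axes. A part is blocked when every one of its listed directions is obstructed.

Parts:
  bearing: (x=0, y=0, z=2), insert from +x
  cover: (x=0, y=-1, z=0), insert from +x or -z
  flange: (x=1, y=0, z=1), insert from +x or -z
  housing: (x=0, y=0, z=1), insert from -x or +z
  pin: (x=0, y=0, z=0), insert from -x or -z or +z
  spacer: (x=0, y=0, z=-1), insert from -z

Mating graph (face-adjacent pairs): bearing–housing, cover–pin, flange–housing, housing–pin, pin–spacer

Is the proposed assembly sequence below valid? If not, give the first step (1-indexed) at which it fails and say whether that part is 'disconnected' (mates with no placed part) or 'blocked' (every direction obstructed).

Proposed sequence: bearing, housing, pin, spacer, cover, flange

Valid

1. bearing@(0, 0, 2) [+x clear] — {bearing}
2. housing@(0, 0, 1) [-x clear] — {bearing, housing}
3. pin@(0, 0, 0) [-x clear] — {bearing, housing, pin}
4. spacer@(0, 0, -1) [-z clear] — {bearing, housing, pin, spacer}
5. cover@(0, -1, 0) [+x clear] — {bearing, cover, housing, pin, spacer}
6. flange@(1, 0, 1) [+x clear] — {bearing, cover, flange, housing, pin, spacer}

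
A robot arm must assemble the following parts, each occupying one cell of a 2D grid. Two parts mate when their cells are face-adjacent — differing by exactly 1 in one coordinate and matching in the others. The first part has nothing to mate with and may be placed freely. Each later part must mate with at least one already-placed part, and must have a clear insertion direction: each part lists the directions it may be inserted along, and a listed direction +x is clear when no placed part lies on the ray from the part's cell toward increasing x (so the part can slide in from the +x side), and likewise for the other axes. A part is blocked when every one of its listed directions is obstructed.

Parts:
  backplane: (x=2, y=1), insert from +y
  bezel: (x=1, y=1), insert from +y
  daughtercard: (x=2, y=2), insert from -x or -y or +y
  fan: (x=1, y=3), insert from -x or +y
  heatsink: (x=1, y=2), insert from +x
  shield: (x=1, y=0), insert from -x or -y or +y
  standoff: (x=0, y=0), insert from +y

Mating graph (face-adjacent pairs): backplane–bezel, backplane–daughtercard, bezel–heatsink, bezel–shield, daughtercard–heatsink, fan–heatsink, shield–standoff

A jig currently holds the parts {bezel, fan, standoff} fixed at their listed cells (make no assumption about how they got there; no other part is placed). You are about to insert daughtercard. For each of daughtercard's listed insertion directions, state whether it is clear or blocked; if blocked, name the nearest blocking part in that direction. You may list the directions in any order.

+y: clear; -x: clear; -y: clear

-x: ray from daughtercard(2, 2) has no placed part ⇒ clear
-y: ray from daughtercard(2, 2) has no placed part ⇒ clear
+y: ray from daughtercard(2, 2) has no placed part ⇒ clear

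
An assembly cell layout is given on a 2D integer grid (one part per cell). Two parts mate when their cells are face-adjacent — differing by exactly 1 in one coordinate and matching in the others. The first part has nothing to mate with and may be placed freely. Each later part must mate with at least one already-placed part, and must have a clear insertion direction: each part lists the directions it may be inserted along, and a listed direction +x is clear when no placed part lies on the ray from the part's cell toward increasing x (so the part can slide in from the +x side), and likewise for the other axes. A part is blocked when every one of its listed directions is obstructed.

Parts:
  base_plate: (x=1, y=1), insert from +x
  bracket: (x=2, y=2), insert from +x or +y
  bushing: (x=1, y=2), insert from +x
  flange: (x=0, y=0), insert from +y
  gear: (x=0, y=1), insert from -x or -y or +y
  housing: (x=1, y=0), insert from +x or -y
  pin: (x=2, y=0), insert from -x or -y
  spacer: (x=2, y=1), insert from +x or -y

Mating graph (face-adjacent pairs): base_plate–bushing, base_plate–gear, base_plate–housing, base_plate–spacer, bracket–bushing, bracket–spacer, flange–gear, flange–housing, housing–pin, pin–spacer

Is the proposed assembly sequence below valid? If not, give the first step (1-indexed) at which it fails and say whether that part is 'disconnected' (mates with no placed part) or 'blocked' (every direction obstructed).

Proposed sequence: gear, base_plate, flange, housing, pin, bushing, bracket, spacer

1. gear@(0, 1) [-x clear] — {gear}
2. base_plate@(1, 1) [+x clear] — {base_plate, gear}
3. flange@(0, 0) — +y all obstructed ⇒ blocked

Invalid at step 3 (blocked)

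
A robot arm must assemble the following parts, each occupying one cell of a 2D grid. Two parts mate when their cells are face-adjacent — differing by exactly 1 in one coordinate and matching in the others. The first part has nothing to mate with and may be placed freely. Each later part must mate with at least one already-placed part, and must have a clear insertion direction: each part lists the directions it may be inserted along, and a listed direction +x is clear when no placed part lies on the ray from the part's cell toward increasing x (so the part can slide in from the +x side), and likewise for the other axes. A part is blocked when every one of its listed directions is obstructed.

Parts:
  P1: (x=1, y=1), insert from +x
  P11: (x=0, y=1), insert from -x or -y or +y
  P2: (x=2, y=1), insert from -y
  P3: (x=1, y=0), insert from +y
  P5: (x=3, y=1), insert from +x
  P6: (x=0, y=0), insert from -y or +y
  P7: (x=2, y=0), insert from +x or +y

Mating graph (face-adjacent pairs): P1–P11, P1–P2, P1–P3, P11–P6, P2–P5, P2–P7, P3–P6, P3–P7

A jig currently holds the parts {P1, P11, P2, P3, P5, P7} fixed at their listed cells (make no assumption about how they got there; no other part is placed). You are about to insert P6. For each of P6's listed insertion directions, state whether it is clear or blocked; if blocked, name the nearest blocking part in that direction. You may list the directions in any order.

-y: ray from P6(0, 0) has no placed part ⇒ clear
+y: nearest on ray is P11@(0, 1) ⇒ blocked

+y: blocked by P11; -y: clear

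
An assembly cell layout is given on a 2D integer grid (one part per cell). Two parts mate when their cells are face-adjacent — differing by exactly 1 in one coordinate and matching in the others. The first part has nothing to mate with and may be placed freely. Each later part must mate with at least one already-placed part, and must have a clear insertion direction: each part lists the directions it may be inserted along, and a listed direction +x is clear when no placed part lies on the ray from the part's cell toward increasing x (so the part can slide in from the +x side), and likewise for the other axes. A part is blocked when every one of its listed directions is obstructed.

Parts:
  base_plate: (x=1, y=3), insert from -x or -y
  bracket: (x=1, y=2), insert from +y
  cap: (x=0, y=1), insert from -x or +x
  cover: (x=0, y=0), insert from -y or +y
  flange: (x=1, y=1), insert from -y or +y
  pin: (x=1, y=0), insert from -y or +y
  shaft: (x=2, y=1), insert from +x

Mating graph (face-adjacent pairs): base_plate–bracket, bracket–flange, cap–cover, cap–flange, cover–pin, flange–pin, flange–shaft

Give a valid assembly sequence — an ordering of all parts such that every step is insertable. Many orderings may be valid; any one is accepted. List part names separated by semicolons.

1. pin@(1, 0) [-y clear] — {pin}
2. cover@(0, 0) [-y clear] — {cover, pin}
3. cap@(0, 1) [-x clear] — {cap, cover, pin}
4. flange@(1, 1) [+y clear] — {cap, cover, flange, pin}
5. bracket@(1, 2) [+y clear] — {bracket, cap, cover, flange, pin}
6. base_plate@(1, 3) [-x clear] — {base_plate, bracket, cap, cover, flange, pin}
7. shaft@(2, 1) [+x clear] — {base_plate, bracket, cap, cover, flange, pin, shaft}

pin; cover; cap; flange; bracket; base_plate; shaft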